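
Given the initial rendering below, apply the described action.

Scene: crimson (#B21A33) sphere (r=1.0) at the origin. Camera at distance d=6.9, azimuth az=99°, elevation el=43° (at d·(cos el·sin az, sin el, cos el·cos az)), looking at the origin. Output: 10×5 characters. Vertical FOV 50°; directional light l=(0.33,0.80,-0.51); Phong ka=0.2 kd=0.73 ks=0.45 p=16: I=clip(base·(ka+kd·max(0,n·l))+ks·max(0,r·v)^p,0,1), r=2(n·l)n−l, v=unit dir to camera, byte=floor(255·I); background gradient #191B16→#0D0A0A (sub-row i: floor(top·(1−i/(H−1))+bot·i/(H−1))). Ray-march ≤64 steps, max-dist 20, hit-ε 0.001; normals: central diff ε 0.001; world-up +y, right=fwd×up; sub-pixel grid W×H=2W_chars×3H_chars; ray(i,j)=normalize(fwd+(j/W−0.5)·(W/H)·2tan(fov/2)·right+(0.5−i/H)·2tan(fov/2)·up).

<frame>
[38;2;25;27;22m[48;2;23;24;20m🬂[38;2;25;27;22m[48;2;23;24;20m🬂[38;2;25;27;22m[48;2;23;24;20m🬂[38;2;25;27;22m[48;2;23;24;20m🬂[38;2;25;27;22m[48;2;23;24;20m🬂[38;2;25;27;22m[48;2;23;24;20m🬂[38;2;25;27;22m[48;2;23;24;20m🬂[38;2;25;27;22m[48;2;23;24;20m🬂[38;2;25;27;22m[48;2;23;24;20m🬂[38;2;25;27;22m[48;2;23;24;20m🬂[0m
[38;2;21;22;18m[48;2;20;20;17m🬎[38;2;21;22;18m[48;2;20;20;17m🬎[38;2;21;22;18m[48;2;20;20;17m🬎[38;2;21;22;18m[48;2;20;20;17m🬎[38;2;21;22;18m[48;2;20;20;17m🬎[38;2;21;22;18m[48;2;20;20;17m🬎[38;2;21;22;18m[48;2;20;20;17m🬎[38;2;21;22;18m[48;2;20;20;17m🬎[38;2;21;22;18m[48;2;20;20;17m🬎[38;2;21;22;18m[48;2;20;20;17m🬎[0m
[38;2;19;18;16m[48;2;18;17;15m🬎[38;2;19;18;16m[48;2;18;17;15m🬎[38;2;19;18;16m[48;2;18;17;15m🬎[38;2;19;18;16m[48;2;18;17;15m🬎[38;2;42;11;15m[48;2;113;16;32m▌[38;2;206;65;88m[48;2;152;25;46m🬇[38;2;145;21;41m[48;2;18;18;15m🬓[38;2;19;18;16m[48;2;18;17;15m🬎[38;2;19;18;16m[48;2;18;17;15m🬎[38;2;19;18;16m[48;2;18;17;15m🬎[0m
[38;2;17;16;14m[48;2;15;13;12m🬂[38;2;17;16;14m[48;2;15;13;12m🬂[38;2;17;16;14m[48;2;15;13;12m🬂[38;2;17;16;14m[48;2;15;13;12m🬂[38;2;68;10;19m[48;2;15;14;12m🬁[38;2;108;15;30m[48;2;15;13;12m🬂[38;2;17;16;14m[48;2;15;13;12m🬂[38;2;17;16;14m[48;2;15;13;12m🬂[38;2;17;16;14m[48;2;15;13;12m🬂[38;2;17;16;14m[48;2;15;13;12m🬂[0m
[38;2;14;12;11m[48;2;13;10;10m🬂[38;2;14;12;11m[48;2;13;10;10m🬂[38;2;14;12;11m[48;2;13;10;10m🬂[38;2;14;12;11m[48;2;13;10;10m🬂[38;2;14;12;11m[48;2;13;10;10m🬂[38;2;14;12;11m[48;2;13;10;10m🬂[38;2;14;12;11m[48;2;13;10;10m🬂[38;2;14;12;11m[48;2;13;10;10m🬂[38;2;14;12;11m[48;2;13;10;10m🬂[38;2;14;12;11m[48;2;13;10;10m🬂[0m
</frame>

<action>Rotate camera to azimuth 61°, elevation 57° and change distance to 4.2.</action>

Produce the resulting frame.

<frame>
[38;2;25;27;22m[48;2;23;24;20m🬂[38;2;25;27;22m[48;2;23;24;20m🬂[38;2;25;27;22m[48;2;23;24;20m🬂[38;2;25;27;22m[48;2;23;24;20m🬂[38;2;25;27;22m[48;2;23;24;20m🬂[38;2;25;27;22m[48;2;23;24;20m🬂[38;2;25;27;22m[48;2;23;24;20m🬂[38;2;25;27;22m[48;2;23;24;20m🬂[38;2;25;27;22m[48;2;23;24;20m🬂[38;2;25;27;22m[48;2;23;24;20m🬂[0m
[38;2;21;22;18m[48;2;20;20;17m🬎[38;2;21;22;18m[48;2;20;20;17m🬎[38;2;21;22;18m[48;2;20;20;17m🬎[38;2;21;22;18m[48;2;43;6;12m🬝[38;2;21;22;18m[48;2;108;15;30m🬆[38;2;22;23;19m[48;2;142;20;40m🬂[38;2;21;22;18m[48;2;159;22;45m🬎[38;2;21;22;18m[48;2;20;20;17m🬎[38;2;21;22;18m[48;2;20;20;17m🬎[38;2;21;22;18m[48;2;20;20;17m🬎[0m
[38;2;19;18;16m[48;2;18;17;15m🬎[38;2;19;18;16m[48;2;18;17;15m🬎[38;2;19;18;16m[48;2;18;17;15m🬎[38;2;56;8;15m[48;2;18;18;15m▐[38;2;111;15;31m[48;2;88;12;24m▐[38;2;207;81;101m[48;2;131;20;38m🬉[38;2;196;61;83m[48;2;154;22;44m🬄[38;2;19;18;16m[48;2;18;17;15m🬎[38;2;19;18;16m[48;2;18;17;15m🬎[38;2;19;18;16m[48;2;18;17;15m🬎[0m
[38;2;17;16;14m[48;2;15;13;12m🬂[38;2;17;16;14m[48;2;15;13;12m🬂[38;2;17;16;14m[48;2;15;13;12m🬂[38;2;35;5;10m[48;2;15;14;12m🬉[38;2;72;10;20m[48;2;29;7;11m🬊[38;2;102;14;29m[48;2;57;8;16m🬎[38;2;115;16;32m[48;2;15;13;12m🬎[38;2;17;16;14m[48;2;15;13;12m🬂[38;2;17;16;14m[48;2;15;13;12m🬂[38;2;17;16;14m[48;2;15;13;12m🬂[0m
[38;2;14;12;11m[48;2;13;10;10m🬂[38;2;14;12;11m[48;2;13;10;10m🬂[38;2;14;12;11m[48;2;13;10;10m🬂[38;2;14;12;11m[48;2;13;10;10m🬂[38;2;14;12;11m[48;2;13;10;10m🬂[38;2;14;12;11m[48;2;13;10;10m🬂[38;2;14;12;11m[48;2;13;10;10m🬂[38;2;14;12;11m[48;2;13;10;10m🬂[38;2;14;12;11m[48;2;13;10;10m🬂[38;2;14;12;11m[48;2;13;10;10m🬂[0m
</frame>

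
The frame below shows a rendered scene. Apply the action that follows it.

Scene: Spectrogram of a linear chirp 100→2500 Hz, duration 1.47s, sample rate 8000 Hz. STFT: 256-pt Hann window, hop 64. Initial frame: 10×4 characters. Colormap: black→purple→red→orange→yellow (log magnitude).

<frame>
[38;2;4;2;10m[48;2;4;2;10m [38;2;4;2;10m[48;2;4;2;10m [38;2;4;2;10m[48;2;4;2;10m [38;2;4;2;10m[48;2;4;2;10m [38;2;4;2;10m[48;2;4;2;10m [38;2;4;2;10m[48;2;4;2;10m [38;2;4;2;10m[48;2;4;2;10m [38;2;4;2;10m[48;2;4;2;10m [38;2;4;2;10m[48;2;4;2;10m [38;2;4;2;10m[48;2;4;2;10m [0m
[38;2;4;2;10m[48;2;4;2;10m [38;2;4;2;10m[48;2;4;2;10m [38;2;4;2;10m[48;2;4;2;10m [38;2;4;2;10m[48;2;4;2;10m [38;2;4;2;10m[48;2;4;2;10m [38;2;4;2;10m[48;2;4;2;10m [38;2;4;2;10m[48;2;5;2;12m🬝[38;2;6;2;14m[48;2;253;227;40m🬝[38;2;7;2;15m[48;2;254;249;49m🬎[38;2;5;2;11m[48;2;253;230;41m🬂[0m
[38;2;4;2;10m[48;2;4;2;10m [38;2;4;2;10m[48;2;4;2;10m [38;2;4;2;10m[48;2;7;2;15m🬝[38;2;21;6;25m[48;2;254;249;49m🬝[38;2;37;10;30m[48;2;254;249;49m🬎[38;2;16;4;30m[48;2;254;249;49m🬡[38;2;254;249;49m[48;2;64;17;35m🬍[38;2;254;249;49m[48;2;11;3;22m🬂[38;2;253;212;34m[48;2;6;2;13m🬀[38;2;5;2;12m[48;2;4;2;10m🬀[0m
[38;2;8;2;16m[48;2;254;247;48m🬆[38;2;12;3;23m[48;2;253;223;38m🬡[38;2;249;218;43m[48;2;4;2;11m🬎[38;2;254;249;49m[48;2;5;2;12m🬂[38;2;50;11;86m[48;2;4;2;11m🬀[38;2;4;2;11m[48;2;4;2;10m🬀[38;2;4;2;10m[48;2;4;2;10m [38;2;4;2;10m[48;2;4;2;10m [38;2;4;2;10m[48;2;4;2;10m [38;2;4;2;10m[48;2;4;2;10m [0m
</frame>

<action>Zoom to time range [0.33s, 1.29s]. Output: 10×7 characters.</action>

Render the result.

<frame>
[38;2;4;2;10m[48;2;4;2;10m [38;2;4;2;10m[48;2;4;2;10m [38;2;4;2;10m[48;2;4;2;10m [38;2;4;2;10m[48;2;4;2;10m [38;2;4;2;10m[48;2;4;2;10m [38;2;4;2;10m[48;2;4;2;10m [38;2;4;2;10m[48;2;4;2;10m [38;2;4;2;10m[48;2;4;2;10m [38;2;4;2;10m[48;2;4;2;10m [38;2;4;2;10m[48;2;4;2;10m [0m
[38;2;4;2;10m[48;2;4;2;10m [38;2;4;2;10m[48;2;4;2;10m [38;2;4;2;10m[48;2;4;2;10m [38;2;4;2;10m[48;2;4;2;10m [38;2;4;2;10m[48;2;4;2;10m [38;2;4;2;10m[48;2;4;2;10m [38;2;4;2;10m[48;2;4;2;10m [38;2;4;2;10m[48;2;4;2;10m [38;2;4;2;10m[48;2;4;2;10m [38;2;4;2;10m[48;2;4;2;10m [0m
[38;2;4;2;10m[48;2;4;2;10m [38;2;4;2;10m[48;2;4;2;10m [38;2;4;2;10m[48;2;4;2;10m [38;2;4;2;10m[48;2;4;2;10m [38;2;4;2;10m[48;2;4;2;10m [38;2;4;2;10m[48;2;4;2;10m [38;2;4;2;10m[48;2;4;2;10m [38;2;4;2;10m[48;2;4;2;10m [38;2;4;2;10m[48;2;4;2;11m🬝[38;2;4;2;10m[48;2;13;4;26m🬝[0m
[38;2;4;2;10m[48;2;4;2;10m [38;2;4;2;10m[48;2;4;2;10m [38;2;4;2;10m[48;2;4;2;10m [38;2;4;2;10m[48;2;4;2;10m [38;2;4;2;10m[48;2;4;2;11m🬝[38;2;4;2;10m[48;2;10;3;20m🬝[38;2;12;3;24m[48;2;254;245;48m🬝[38;2;9;3;20m[48;2;239;191;53m🬆[38;2;53;13;47m[48;2;254;248;49m🬡[38;2;253;228;40m[48;2;9;2;18m🬎[0m
[38;2;4;2;10m[48;2;4;2;11m🬝[38;2;4;2;10m[48;2;7;2;16m🬝[38;2;6;2;14m[48;2;176;45;81m🬝[38;2;14;3;26m[48;2;254;248;49m🬎[38;2;11;3;23m[48;2;253;231;42m🬂[38;2;240;200;56m[48;2;18;5;35m🬎[38;2;254;249;49m[48;2;42;11;33m🬂[38;2;251;173;18m[48;2;8;2;17m🬀[38;2;8;2;17m[48;2;4;2;10m🬀[38;2;4;2;11m[48;2;4;2;10m🬀[0m
[38;2;56;14;38m[48;2;254;248;49m🬆[38;2;254;243;47m[48;2;79;20;56m🬍[38;2;253;233;43m[48;2;14;3;26m🬆[38;2;254;249;49m[48;2;37;10;27m🬀[38;2;15;4;29m[48;2;4;2;10m🬀[38;2;4;2;11m[48;2;4;2;10m🬂[38;2;4;2;10m[48;2;4;2;10m [38;2;4;2;10m[48;2;4;2;10m [38;2;4;2;10m[48;2;4;2;10m [38;2;4;2;10m[48;2;4;2;10m [0m
[38;2;32;7;56m[48;2;5;2;12m🬀[38;2;5;2;12m[48;2;4;2;10m🬀[38;2;4;2;10m[48;2;4;2;10m [38;2;4;2;10m[48;2;4;2;10m [38;2;4;2;10m[48;2;4;2;10m [38;2;4;2;10m[48;2;4;2;10m [38;2;4;2;10m[48;2;4;2;10m [38;2;4;2;10m[48;2;4;2;10m [38;2;4;2;10m[48;2;4;2;10m [38;2;4;2;10m[48;2;4;2;10m [0m
</frame>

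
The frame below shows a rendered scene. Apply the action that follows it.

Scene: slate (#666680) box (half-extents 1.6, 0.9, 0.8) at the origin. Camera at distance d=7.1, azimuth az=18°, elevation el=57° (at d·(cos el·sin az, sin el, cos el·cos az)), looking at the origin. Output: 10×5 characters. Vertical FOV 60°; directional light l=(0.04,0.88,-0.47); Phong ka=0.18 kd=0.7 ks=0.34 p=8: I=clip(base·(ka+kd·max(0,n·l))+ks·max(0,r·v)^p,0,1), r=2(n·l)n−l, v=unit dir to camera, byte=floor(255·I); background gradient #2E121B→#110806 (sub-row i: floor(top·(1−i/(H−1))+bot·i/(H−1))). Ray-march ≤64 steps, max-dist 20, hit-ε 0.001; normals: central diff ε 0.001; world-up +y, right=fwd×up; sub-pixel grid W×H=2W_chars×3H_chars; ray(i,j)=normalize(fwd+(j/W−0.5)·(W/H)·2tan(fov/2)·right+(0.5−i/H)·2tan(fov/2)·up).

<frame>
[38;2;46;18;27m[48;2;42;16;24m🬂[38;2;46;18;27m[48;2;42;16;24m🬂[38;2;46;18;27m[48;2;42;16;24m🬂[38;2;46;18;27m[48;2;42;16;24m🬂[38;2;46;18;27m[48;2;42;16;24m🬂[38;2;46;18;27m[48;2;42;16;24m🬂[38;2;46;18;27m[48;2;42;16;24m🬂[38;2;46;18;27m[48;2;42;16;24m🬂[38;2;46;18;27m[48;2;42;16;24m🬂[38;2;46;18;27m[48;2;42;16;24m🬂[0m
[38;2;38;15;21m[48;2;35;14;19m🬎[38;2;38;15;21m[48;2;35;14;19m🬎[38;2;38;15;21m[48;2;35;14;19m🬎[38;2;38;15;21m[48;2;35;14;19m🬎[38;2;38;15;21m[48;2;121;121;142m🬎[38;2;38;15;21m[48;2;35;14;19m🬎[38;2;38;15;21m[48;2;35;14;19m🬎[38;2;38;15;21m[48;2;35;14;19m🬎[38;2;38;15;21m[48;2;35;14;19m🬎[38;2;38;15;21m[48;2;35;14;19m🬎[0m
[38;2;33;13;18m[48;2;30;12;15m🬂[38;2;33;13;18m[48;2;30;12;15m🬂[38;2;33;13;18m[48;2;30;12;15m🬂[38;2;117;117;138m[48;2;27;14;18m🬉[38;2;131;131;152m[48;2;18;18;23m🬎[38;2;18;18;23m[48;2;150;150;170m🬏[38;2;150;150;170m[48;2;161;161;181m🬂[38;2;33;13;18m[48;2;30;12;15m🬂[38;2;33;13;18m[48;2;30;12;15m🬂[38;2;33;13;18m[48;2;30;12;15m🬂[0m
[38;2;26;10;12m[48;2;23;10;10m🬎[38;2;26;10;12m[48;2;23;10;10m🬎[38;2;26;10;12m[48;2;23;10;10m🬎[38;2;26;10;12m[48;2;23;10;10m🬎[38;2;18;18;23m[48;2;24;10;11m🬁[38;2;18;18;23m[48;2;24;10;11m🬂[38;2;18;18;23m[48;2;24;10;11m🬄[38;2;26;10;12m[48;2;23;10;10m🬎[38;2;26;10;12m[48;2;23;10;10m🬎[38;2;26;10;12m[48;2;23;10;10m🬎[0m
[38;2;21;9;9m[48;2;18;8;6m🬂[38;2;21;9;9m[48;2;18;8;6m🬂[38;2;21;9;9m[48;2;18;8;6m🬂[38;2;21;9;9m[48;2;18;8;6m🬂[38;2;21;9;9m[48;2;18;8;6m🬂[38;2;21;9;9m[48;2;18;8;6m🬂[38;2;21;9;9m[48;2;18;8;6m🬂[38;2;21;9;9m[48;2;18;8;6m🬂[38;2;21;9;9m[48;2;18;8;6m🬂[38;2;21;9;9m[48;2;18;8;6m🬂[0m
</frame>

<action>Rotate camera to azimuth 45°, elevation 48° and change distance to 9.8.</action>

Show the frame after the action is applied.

<frame>
[38;2;46;18;27m[48;2;42;16;24m🬂[38;2;46;18;27m[48;2;42;16;24m🬂[38;2;46;18;27m[48;2;42;16;24m🬂[38;2;46;18;27m[48;2;42;16;24m🬂[38;2;46;18;27m[48;2;42;16;24m🬂[38;2;46;18;27m[48;2;42;16;24m🬂[38;2;46;18;27m[48;2;42;16;24m🬂[38;2;46;18;27m[48;2;42;16;24m🬂[38;2;46;18;27m[48;2;42;16;24m🬂[38;2;46;18;27m[48;2;42;16;24m🬂[0m
[38;2;38;15;21m[48;2;35;14;19m🬎[38;2;38;15;21m[48;2;35;14;19m🬎[38;2;38;15;21m[48;2;35;14;19m🬎[38;2;38;15;21m[48;2;35;14;19m🬎[38;2;38;15;21m[48;2;35;14;19m🬎[38;2;38;15;21m[48;2;35;14;19m🬎[38;2;38;15;21m[48;2;35;14;19m🬎[38;2;38;15;21m[48;2;35;14;19m🬎[38;2;38;15;21m[48;2;35;14;19m🬎[38;2;38;15;21m[48;2;35;14;19m🬎[0m
[38;2;33;13;18m[48;2;30;12;15m🬂[38;2;33;13;18m[48;2;30;12;15m🬂[38;2;33;13;18m[48;2;30;12;15m🬂[38;2;33;13;18m[48;2;30;12;15m🬂[38;2;93;93;113m[48;2;21;16;20m🬊[38;2;25;15;20m[48;2;106;106;126m🬑[38;2;114;114;135m[48;2;29;14;18m🬃[38;2;33;13;18m[48;2;30;12;15m🬂[38;2;33;13;18m[48;2;30;12;15m🬂[38;2;33;13;18m[48;2;30;12;15m🬂[0m
[38;2;26;10;12m[48;2;23;10;10m🬎[38;2;26;10;12m[48;2;23;10;10m🬎[38;2;26;10;12m[48;2;23;10;10m🬎[38;2;26;10;12m[48;2;23;10;10m🬎[38;2;26;10;12m[48;2;23;10;10m🬎[38;2;19;19;24m[48;2;24;10;11m🬂[38;2;26;10;12m[48;2;23;10;10m🬎[38;2;26;10;12m[48;2;23;10;10m🬎[38;2;26;10;12m[48;2;23;10;10m🬎[38;2;26;10;12m[48;2;23;10;10m🬎[0m
[38;2;21;9;9m[48;2;18;8;6m🬂[38;2;21;9;9m[48;2;18;8;6m🬂[38;2;21;9;9m[48;2;18;8;6m🬂[38;2;21;9;9m[48;2;18;8;6m🬂[38;2;21;9;9m[48;2;18;8;6m🬂[38;2;21;9;9m[48;2;18;8;6m🬂[38;2;21;9;9m[48;2;18;8;6m🬂[38;2;21;9;9m[48;2;18;8;6m🬂[38;2;21;9;9m[48;2;18;8;6m🬂[38;2;21;9;9m[48;2;18;8;6m🬂[0m
</frame>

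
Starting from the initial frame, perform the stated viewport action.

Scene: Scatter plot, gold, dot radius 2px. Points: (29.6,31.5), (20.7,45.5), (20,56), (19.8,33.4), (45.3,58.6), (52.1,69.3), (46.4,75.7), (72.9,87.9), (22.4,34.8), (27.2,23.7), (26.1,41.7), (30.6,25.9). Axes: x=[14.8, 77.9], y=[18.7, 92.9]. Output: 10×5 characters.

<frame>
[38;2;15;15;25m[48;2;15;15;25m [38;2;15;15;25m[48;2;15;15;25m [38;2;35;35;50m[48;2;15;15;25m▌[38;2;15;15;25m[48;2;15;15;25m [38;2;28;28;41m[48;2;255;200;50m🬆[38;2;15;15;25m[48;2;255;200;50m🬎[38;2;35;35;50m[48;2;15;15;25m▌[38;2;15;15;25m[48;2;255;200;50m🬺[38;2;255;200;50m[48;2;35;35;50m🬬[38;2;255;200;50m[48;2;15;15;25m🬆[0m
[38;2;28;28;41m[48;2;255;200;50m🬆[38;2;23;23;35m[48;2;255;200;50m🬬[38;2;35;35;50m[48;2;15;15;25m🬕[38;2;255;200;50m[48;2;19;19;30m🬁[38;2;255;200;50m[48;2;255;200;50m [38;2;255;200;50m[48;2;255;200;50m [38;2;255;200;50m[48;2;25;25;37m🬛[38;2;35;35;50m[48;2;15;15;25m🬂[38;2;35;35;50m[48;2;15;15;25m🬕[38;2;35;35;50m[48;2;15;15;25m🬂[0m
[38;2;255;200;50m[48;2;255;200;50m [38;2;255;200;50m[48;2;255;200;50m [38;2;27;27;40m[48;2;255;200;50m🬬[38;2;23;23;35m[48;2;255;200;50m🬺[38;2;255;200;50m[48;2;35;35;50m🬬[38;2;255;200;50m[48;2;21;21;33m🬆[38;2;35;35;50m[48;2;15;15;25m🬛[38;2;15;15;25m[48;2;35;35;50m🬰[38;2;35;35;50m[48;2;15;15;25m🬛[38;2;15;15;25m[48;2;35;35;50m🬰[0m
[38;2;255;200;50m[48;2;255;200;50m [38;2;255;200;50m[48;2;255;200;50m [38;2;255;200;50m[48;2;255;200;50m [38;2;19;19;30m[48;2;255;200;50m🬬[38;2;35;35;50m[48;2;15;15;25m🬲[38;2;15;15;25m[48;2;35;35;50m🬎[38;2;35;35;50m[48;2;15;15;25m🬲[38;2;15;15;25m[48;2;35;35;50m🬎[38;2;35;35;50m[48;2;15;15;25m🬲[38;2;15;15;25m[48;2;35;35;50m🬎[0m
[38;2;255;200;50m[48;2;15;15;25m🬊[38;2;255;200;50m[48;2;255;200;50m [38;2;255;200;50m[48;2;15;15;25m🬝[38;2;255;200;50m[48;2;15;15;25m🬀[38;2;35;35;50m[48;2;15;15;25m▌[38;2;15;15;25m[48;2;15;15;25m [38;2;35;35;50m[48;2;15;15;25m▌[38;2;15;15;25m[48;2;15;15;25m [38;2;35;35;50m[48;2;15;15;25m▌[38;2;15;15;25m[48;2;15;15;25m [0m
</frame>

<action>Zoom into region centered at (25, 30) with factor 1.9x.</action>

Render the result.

<frame>
[38;2;15;15;25m[48;2;15;15;25m [38;2;15;15;25m[48;2;15;15;25m [38;2;27;27;40m[48;2;255;200;50m🬴[38;2;255;200;50m[48;2;255;200;50m [38;2;255;200;50m[48;2;15;15;25m🬺[38;2;255;200;50m[48;2;15;15;25m🬺[38;2;23;23;35m[48;2;255;200;50m🬬[38;2;15;15;25m[48;2;15;15;25m [38;2;35;35;50m[48;2;15;15;25m▌[38;2;15;15;25m[48;2;15;15;25m [0m
[38;2;35;35;50m[48;2;15;15;25m🬂[38;2;35;35;50m[48;2;15;15;25m🬂[38;2;35;35;50m[48;2;255;200;50m🬆[38;2;255;200;50m[48;2;255;200;50m [38;2;255;200;50m[48;2;255;200;50m [38;2;255;200;50m[48;2;15;15;25m🬴[38;2;255;200;50m[48;2;28;28;41m🬱[38;2;35;35;50m[48;2;15;15;25m🬂[38;2;35;35;50m[48;2;15;15;25m🬕[38;2;35;35;50m[48;2;15;15;25m🬂[0m
[38;2;15;15;25m[48;2;35;35;50m🬰[38;2;15;15;25m[48;2;35;35;50m🬰[38;2;255;200;50m[48;2;31;31;45m🬁[38;2;255;200;50m[48;2;21;21;33m🬆[38;2;255;200;50m[48;2;35;35;50m🬥[38;2;255;200;50m[48;2;255;200;50m [38;2;255;200;50m[48;2;255;200;50m [38;2;255;200;50m[48;2;25;25;37m🬐[38;2;35;35;50m[48;2;15;15;25m🬛[38;2;15;15;25m[48;2;35;35;50m🬰[0m
[38;2;15;15;25m[48;2;35;35;50m🬎[38;2;15;15;25m[48;2;35;35;50m🬎[38;2;35;35;50m[48;2;15;15;25m🬲[38;2;15;15;25m[48;2;35;35;50m🬎[38;2;255;200;50m[48;2;35;35;50m🬊[38;2;255;200;50m[48;2;35;35;50m🬝[38;2;255;200;50m[48;2;28;28;41m🬆[38;2;15;15;25m[48;2;35;35;50m🬎[38;2;35;35;50m[48;2;15;15;25m🬲[38;2;15;15;25m[48;2;35;35;50m🬎[0m
[38;2;15;15;25m[48;2;15;15;25m [38;2;15;15;25m[48;2;15;15;25m [38;2;35;35;50m[48;2;15;15;25m▌[38;2;15;15;25m[48;2;15;15;25m [38;2;35;35;50m[48;2;15;15;25m▌[38;2;15;15;25m[48;2;15;15;25m [38;2;35;35;50m[48;2;15;15;25m▌[38;2;15;15;25m[48;2;15;15;25m [38;2;35;35;50m[48;2;15;15;25m▌[38;2;15;15;25m[48;2;15;15;25m [0m
</frame>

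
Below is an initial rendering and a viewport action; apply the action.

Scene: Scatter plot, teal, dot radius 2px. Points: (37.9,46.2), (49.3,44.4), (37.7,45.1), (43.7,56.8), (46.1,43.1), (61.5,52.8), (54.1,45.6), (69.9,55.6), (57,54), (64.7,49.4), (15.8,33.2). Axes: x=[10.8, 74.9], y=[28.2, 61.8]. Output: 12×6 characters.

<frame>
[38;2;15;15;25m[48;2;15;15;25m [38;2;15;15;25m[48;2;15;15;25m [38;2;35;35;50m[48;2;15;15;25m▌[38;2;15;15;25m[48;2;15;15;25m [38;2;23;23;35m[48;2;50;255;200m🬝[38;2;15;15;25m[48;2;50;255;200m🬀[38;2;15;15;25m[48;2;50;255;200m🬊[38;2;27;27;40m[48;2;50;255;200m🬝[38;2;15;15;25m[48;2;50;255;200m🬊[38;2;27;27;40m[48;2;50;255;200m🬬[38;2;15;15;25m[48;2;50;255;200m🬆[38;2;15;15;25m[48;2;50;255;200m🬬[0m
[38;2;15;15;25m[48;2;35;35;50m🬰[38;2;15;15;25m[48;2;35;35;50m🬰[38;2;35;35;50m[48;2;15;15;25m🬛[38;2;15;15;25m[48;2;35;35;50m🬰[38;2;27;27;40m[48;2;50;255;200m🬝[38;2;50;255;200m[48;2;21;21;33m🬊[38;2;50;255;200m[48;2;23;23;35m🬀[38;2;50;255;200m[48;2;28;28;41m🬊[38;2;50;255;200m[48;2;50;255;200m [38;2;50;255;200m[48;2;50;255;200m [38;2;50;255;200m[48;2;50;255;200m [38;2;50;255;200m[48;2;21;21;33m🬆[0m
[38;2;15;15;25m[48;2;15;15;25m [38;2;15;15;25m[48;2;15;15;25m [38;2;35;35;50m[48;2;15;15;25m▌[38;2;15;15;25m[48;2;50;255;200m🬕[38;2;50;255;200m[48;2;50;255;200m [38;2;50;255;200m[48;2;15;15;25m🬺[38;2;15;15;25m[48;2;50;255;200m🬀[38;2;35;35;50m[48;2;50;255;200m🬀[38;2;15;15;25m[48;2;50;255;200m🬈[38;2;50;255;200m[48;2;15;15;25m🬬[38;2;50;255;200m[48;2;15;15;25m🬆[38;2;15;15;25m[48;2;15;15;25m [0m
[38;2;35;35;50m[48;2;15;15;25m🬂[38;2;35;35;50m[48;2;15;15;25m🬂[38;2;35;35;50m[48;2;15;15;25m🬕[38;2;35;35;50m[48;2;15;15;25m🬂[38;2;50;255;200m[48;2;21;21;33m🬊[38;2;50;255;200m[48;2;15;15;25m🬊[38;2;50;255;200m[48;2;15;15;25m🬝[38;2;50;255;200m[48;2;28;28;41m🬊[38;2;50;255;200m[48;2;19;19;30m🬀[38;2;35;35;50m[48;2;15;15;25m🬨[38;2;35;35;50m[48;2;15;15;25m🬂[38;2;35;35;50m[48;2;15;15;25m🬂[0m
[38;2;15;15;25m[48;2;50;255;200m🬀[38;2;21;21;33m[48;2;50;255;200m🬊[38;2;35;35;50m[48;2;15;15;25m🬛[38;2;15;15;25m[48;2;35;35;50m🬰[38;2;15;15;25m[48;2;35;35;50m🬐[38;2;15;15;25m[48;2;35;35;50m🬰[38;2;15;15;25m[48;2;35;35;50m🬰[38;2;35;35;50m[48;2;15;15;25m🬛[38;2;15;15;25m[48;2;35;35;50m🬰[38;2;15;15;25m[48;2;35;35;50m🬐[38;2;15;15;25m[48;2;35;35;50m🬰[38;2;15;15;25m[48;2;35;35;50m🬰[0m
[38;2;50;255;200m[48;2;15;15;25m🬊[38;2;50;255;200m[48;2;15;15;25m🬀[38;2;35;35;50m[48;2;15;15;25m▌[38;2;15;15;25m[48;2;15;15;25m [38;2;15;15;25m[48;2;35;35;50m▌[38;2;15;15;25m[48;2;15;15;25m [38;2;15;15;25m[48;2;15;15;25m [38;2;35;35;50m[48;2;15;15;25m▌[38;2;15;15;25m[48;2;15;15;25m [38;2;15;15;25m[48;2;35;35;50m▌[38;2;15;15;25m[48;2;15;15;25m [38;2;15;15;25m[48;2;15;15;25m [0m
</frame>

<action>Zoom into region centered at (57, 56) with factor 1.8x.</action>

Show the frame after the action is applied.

<frame>
[38;2;15;15;25m[48;2;15;15;25m [38;2;15;15;25m[48;2;15;15;25m [38;2;35;35;50m[48;2;15;15;25m▌[38;2;15;15;25m[48;2;15;15;25m [38;2;15;15;25m[48;2;35;35;50m▌[38;2;15;15;25m[48;2;15;15;25m [38;2;15;15;25m[48;2;15;15;25m [38;2;35;35;50m[48;2;15;15;25m▌[38;2;15;15;25m[48;2;15;15;25m [38;2;15;15;25m[48;2;35;35;50m▌[38;2;15;15;25m[48;2;15;15;25m [38;2;15;15;25m[48;2;15;15;25m [0m
[38;2;15;15;25m[48;2;35;35;50m🬰[38;2;23;23;35m[48;2;50;255;200m🬬[38;2;35;35;50m[48;2;15;15;25m🬛[38;2;15;15;25m[48;2;35;35;50m🬰[38;2;15;15;25m[48;2;35;35;50m🬐[38;2;15;15;25m[48;2;35;35;50m🬰[38;2;15;15;25m[48;2;35;35;50m🬰[38;2;35;35;50m[48;2;15;15;25m🬛[38;2;15;15;25m[48;2;35;35;50m🬰[38;2;15;15;25m[48;2;35;35;50m🬐[38;2;15;15;25m[48;2;35;35;50m🬰[38;2;15;15;25m[48;2;35;35;50m🬰[0m
[38;2;15;15;25m[48;2;50;255;200m🬐[38;2;50;255;200m[48;2;50;255;200m [38;2;23;23;35m[48;2;50;255;200m🬸[38;2;15;15;25m[48;2;15;15;25m [38;2;15;15;25m[48;2;35;35;50m▌[38;2;15;15;25m[48;2;50;255;200m🬝[38;2;15;15;25m[48;2;15;15;25m [38;2;35;35;50m[48;2;15;15;25m▌[38;2;15;15;25m[48;2;50;255;200m🬝[38;2;15;15;25m[48;2;50;255;200m🬀[38;2;15;15;25m[48;2;50;255;200m🬊[38;2;15;15;25m[48;2;15;15;25m [0m
[38;2;35;35;50m[48;2;15;15;25m🬂[38;2;50;255;200m[48;2;19;19;30m🬀[38;2;35;35;50m[48;2;15;15;25m🬕[38;2;35;35;50m[48;2;15;15;25m🬂[38;2;27;27;40m[48;2;50;255;200m🬴[38;2;50;255;200m[48;2;50;255;200m [38;2;50;255;200m[48;2;35;35;50m🬺[38;2;50;255;200m[48;2;35;35;50m🬺[38;2;23;23;35m[48;2;50;255;200m🬬[38;2;50;255;200m[48;2;21;21;33m🬊[38;2;50;255;200m[48;2;19;19;30m🬀[38;2;35;35;50m[48;2;15;15;25m🬂[0m
[38;2;15;15;25m[48;2;35;35;50m🬰[38;2;15;15;25m[48;2;35;35;50m🬰[38;2;35;35;50m[48;2;15;15;25m🬛[38;2;15;15;25m[48;2;35;35;50m🬰[38;2;15;15;25m[48;2;35;35;50m🬐[38;2;23;23;35m[48;2;50;255;200m🬺[38;2;23;23;35m[48;2;50;255;200m🬺[38;2;50;255;200m[48;2;50;255;200m [38;2;50;255;200m[48;2;15;15;25m🬺[38;2;31;31;45m[48;2;50;255;200m🬬[38;2;15;15;25m[48;2;35;35;50m🬰[38;2;15;15;25m[48;2;35;35;50m🬰[0m
[38;2;50;255;200m[48;2;15;15;25m🬺[38;2;15;15;25m[48;2;50;255;200m🬬[38;2;35;35;50m[48;2;15;15;25m▌[38;2;15;15;25m[48;2;50;255;200m🬝[38;2;15;15;25m[48;2;50;255;200m🬀[38;2;15;15;25m[48;2;50;255;200m🬊[38;2;15;15;25m[48;2;15;15;25m [38;2;50;255;200m[48;2;27;27;40m🬁[38;2;50;255;200m[48;2;15;15;25m🬆[38;2;15;15;25m[48;2;35;35;50m▌[38;2;15;15;25m[48;2;15;15;25m [38;2;15;15;25m[48;2;15;15;25m [0m
</frame>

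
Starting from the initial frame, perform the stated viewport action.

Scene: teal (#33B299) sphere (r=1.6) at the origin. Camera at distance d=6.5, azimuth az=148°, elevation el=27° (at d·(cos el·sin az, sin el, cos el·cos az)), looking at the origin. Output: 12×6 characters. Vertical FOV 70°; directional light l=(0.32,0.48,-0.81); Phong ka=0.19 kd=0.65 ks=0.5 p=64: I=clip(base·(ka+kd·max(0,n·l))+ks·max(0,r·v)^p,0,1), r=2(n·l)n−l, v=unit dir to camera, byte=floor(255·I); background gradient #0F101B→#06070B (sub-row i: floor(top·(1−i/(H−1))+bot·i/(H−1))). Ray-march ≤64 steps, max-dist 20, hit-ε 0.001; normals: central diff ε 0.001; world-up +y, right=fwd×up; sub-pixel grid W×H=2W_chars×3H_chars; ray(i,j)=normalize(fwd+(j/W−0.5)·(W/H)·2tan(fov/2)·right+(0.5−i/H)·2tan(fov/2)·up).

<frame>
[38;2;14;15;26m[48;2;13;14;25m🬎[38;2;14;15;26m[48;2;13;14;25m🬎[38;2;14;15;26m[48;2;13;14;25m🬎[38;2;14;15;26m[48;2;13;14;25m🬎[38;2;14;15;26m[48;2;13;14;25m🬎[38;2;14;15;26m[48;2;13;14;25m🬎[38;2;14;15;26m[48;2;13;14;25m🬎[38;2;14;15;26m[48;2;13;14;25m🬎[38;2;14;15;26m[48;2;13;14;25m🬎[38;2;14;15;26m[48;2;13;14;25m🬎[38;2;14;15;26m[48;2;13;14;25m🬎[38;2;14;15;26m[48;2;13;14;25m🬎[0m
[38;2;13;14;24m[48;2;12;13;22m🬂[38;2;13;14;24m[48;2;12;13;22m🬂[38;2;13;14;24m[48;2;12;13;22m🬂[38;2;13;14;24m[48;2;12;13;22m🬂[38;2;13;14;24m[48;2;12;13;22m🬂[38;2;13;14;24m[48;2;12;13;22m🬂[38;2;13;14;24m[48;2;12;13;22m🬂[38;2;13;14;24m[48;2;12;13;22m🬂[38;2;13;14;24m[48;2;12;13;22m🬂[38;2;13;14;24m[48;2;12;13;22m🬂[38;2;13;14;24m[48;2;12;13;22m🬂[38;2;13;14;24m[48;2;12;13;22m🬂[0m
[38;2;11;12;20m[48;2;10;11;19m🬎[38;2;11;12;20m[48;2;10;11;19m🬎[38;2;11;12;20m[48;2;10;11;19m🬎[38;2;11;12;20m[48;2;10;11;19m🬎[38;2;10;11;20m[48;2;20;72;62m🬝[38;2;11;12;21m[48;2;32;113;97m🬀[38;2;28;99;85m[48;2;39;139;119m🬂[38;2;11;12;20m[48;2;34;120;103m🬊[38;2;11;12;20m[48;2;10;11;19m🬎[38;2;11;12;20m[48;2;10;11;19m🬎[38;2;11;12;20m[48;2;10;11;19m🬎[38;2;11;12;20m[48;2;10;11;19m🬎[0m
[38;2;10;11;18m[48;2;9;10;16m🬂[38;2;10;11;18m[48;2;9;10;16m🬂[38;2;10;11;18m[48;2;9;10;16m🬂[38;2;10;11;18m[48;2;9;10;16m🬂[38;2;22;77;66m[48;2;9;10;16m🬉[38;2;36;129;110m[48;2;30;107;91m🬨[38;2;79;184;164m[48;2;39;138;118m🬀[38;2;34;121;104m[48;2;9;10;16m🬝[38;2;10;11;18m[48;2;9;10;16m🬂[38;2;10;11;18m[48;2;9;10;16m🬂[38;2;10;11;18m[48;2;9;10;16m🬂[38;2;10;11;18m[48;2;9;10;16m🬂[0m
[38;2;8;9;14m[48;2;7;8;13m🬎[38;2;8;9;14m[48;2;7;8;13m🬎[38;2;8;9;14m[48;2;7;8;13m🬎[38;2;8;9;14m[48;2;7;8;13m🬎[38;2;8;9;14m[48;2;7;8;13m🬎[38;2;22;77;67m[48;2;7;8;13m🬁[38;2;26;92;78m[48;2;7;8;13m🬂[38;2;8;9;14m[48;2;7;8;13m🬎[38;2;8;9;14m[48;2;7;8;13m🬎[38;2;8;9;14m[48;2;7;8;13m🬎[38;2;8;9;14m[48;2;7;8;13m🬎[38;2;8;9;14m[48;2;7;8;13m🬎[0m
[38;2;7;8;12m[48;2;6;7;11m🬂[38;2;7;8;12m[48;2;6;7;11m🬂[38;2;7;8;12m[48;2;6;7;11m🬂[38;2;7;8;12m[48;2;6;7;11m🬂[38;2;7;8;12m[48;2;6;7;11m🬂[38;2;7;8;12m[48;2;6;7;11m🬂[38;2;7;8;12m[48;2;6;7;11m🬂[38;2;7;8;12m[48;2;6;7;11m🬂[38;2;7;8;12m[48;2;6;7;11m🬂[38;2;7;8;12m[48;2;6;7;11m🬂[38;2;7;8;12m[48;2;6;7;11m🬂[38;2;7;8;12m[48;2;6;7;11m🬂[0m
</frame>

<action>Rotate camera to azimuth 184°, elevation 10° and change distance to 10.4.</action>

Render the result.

<frame>
[38;2;14;15;26m[48;2;13;14;25m🬎[38;2;14;15;26m[48;2;13;14;25m🬎[38;2;14;15;26m[48;2;13;14;25m🬎[38;2;14;15;26m[48;2;13;14;25m🬎[38;2;14;15;26m[48;2;13;14;25m🬎[38;2;14;15;26m[48;2;13;14;25m🬎[38;2;14;15;26m[48;2;13;14;25m🬎[38;2;14;15;26m[48;2;13;14;25m🬎[38;2;14;15;26m[48;2;13;14;25m🬎[38;2;14;15;26m[48;2;13;14;25m🬎[38;2;14;15;26m[48;2;13;14;25m🬎[38;2;14;15;26m[48;2;13;14;25m🬎[0m
[38;2;13;14;24m[48;2;12;13;22m🬂[38;2;13;14;24m[48;2;12;13;22m🬂[38;2;13;14;24m[48;2;12;13;22m🬂[38;2;13;14;24m[48;2;12;13;22m🬂[38;2;13;14;24m[48;2;12;13;22m🬂[38;2;13;14;24m[48;2;12;13;22m🬂[38;2;13;14;24m[48;2;12;13;22m🬂[38;2;13;14;24m[48;2;12;13;22m🬂[38;2;13;14;24m[48;2;12;13;22m🬂[38;2;13;14;24m[48;2;12;13;22m🬂[38;2;13;14;24m[48;2;12;13;22m🬂[38;2;13;14;24m[48;2;12;13;22m🬂[0m
[38;2;11;12;20m[48;2;10;11;19m🬎[38;2;11;12;20m[48;2;10;11;19m🬎[38;2;11;12;20m[48;2;10;11;19m🬎[38;2;11;12;20m[48;2;10;11;19m🬎[38;2;11;12;20m[48;2;10;11;19m🬎[38;2;10;11;20m[48;2;42;147;126m🬝[38;2;11;12;20m[48;2;32;113;97m🬊[38;2;11;12;20m[48;2;10;11;19m🬎[38;2;11;12;20m[48;2;10;11;19m🬎[38;2;11;12;20m[48;2;10;11;19m🬎[38;2;11;12;20m[48;2;10;11;19m🬎[38;2;11;12;20m[48;2;10;11;19m🬎[0m
[38;2;10;11;18m[48;2;9;10;16m🬂[38;2;10;11;18m[48;2;9;10;16m🬂[38;2;10;11;18m[48;2;9;10;16m🬂[38;2;10;11;18m[48;2;9;10;16m🬂[38;2;10;11;18m[48;2;9;10;16m🬂[38;2;33;116;100m[48;2;9;10;16m🬊[38;2;29;104;89m[48;2;9;21;22m🬎[38;2;9;33;29m[48;2;9;10;16m🬀[38;2;10;11;18m[48;2;9;10;16m🬂[38;2;10;11;18m[48;2;9;10;16m🬂[38;2;10;11;18m[48;2;9;10;16m🬂[38;2;10;11;18m[48;2;9;10;16m🬂[0m
[38;2;8;9;14m[48;2;7;8;13m🬎[38;2;8;9;14m[48;2;7;8;13m🬎[38;2;8;9;14m[48;2;7;8;13m🬎[38;2;8;9;14m[48;2;7;8;13m🬎[38;2;8;9;14m[48;2;7;8;13m🬎[38;2;8;9;14m[48;2;7;8;13m🬎[38;2;8;9;14m[48;2;7;8;13m🬎[38;2;8;9;14m[48;2;7;8;13m🬎[38;2;8;9;14m[48;2;7;8;13m🬎[38;2;8;9;14m[48;2;7;8;13m🬎[38;2;8;9;14m[48;2;7;8;13m🬎[38;2;8;9;14m[48;2;7;8;13m🬎[0m
[38;2;7;8;12m[48;2;6;7;11m🬂[38;2;7;8;12m[48;2;6;7;11m🬂[38;2;7;8;12m[48;2;6;7;11m🬂[38;2;7;8;12m[48;2;6;7;11m🬂[38;2;7;8;12m[48;2;6;7;11m🬂[38;2;7;8;12m[48;2;6;7;11m🬂[38;2;7;8;12m[48;2;6;7;11m🬂[38;2;7;8;12m[48;2;6;7;11m🬂[38;2;7;8;12m[48;2;6;7;11m🬂[38;2;7;8;12m[48;2;6;7;11m🬂[38;2;7;8;12m[48;2;6;7;11m🬂[38;2;7;8;12m[48;2;6;7;11m🬂[0m
</frame>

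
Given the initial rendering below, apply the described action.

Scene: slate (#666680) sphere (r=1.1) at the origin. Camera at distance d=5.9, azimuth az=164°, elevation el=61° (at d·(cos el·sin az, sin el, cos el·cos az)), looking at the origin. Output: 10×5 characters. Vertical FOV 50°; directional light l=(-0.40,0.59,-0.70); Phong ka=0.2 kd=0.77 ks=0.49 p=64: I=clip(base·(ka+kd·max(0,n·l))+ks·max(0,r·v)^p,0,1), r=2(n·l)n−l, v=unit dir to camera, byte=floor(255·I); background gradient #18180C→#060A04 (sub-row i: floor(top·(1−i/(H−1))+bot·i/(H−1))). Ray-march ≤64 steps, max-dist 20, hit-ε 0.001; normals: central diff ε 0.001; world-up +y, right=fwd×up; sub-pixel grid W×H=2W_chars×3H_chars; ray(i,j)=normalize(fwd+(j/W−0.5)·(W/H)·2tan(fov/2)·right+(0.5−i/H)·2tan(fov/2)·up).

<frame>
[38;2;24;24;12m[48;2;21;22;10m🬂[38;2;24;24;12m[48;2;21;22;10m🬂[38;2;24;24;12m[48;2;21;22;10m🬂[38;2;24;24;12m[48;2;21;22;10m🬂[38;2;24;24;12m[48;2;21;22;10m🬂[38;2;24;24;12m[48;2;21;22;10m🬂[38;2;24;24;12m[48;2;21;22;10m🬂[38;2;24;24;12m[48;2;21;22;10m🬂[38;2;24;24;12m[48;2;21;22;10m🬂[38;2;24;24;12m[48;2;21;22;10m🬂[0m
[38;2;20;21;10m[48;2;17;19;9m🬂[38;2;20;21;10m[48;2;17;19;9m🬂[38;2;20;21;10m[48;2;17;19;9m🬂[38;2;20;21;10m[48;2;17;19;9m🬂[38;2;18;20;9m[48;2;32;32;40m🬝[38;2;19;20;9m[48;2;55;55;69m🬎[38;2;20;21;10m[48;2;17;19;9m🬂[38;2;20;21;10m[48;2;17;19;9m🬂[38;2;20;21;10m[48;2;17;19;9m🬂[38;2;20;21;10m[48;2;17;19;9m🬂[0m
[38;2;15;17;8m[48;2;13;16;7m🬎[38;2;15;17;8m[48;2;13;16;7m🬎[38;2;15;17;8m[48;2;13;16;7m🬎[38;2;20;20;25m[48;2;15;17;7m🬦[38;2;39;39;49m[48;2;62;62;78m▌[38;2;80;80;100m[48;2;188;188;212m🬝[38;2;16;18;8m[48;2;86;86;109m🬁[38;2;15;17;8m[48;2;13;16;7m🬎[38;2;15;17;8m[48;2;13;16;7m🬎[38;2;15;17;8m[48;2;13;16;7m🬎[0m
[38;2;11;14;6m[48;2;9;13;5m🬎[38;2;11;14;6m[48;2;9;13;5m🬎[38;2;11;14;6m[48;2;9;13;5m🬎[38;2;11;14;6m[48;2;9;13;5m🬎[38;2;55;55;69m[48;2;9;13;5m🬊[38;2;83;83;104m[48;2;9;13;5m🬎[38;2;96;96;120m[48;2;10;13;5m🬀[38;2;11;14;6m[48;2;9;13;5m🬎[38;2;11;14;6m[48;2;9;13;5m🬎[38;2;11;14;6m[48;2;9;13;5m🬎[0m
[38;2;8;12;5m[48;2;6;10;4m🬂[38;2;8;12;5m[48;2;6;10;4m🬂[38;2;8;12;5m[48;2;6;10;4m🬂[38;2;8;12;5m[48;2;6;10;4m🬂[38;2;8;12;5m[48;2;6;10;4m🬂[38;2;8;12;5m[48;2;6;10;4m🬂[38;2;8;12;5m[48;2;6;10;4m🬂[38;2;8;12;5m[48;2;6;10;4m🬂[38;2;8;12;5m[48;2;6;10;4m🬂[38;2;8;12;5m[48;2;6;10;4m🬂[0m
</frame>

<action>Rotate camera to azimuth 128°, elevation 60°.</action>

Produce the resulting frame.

<frame>
[38;2;24;24;12m[48;2;21;22;10m🬂[38;2;24;24;12m[48;2;21;22;10m🬂[38;2;24;24;12m[48;2;21;22;10m🬂[38;2;24;24;12m[48;2;21;22;10m🬂[38;2;24;24;12m[48;2;21;22;10m🬂[38;2;24;24;12m[48;2;21;22;10m🬂[38;2;24;24;12m[48;2;21;22;10m🬂[38;2;24;24;12m[48;2;21;22;10m🬂[38;2;24;24;12m[48;2;21;22;10m🬂[38;2;24;24;12m[48;2;21;22;10m🬂[0m
[38;2;20;21;10m[48;2;17;19;9m🬂[38;2;20;21;10m[48;2;17;19;9m🬂[38;2;20;21;10m[48;2;17;19;9m🬂[38;2;20;21;10m[48;2;17;19;9m🬂[38;2;18;20;9m[48;2;40;40;50m🬝[38;2;19;20;9m[48;2;69;69;87m🬎[38;2;20;21;10m[48;2;17;19;9m🬂[38;2;20;21;10m[48;2;17;19;9m🬂[38;2;20;21;10m[48;2;17;19;9m🬂[38;2;20;21;10m[48;2;17;19;9m🬂[0m
[38;2;15;17;8m[48;2;13;16;7m🬎[38;2;15;17;8m[48;2;13;16;7m🬎[38;2;15;17;8m[48;2;13;16;7m🬎[38;2;20;20;25m[48;2;15;17;7m🬦[38;2;45;45;58m[48;2;21;21;26m▐[38;2;82;82;102m[48;2;65;65;81m▐[38;2;92;92;115m[48;2;16;18;8m🬺[38;2;15;17;8m[48;2;13;16;7m🬎[38;2;15;17;8m[48;2;13;16;7m🬎[38;2;15;17;8m[48;2;13;16;7m🬎[0m
[38;2;11;14;6m[48;2;9;13;5m🬎[38;2;11;14;6m[48;2;9;13;5m🬎[38;2;11;14;6m[48;2;9;13;5m🬎[38;2;11;14;6m[48;2;9;13;5m🬎[38;2;35;35;43m[48;2;13;16;13m🬁[38;2;54;54;68m[48;2;9;13;5m🬎[38;2;80;80;101m[48;2;10;13;5m🬀[38;2;11;14;6m[48;2;9;13;5m🬎[38;2;11;14;6m[48;2;9;13;5m🬎[38;2;11;14;6m[48;2;9;13;5m🬎[0m
[38;2;8;12;5m[48;2;6;10;4m🬂[38;2;8;12;5m[48;2;6;10;4m🬂[38;2;8;12;5m[48;2;6;10;4m🬂[38;2;8;12;5m[48;2;6;10;4m🬂[38;2;8;12;5m[48;2;6;10;4m🬂[38;2;8;12;5m[48;2;6;10;4m🬂[38;2;8;12;5m[48;2;6;10;4m🬂[38;2;8;12;5m[48;2;6;10;4m🬂[38;2;8;12;5m[48;2;6;10;4m🬂[38;2;8;12;5m[48;2;6;10;4m🬂[0m
</frame>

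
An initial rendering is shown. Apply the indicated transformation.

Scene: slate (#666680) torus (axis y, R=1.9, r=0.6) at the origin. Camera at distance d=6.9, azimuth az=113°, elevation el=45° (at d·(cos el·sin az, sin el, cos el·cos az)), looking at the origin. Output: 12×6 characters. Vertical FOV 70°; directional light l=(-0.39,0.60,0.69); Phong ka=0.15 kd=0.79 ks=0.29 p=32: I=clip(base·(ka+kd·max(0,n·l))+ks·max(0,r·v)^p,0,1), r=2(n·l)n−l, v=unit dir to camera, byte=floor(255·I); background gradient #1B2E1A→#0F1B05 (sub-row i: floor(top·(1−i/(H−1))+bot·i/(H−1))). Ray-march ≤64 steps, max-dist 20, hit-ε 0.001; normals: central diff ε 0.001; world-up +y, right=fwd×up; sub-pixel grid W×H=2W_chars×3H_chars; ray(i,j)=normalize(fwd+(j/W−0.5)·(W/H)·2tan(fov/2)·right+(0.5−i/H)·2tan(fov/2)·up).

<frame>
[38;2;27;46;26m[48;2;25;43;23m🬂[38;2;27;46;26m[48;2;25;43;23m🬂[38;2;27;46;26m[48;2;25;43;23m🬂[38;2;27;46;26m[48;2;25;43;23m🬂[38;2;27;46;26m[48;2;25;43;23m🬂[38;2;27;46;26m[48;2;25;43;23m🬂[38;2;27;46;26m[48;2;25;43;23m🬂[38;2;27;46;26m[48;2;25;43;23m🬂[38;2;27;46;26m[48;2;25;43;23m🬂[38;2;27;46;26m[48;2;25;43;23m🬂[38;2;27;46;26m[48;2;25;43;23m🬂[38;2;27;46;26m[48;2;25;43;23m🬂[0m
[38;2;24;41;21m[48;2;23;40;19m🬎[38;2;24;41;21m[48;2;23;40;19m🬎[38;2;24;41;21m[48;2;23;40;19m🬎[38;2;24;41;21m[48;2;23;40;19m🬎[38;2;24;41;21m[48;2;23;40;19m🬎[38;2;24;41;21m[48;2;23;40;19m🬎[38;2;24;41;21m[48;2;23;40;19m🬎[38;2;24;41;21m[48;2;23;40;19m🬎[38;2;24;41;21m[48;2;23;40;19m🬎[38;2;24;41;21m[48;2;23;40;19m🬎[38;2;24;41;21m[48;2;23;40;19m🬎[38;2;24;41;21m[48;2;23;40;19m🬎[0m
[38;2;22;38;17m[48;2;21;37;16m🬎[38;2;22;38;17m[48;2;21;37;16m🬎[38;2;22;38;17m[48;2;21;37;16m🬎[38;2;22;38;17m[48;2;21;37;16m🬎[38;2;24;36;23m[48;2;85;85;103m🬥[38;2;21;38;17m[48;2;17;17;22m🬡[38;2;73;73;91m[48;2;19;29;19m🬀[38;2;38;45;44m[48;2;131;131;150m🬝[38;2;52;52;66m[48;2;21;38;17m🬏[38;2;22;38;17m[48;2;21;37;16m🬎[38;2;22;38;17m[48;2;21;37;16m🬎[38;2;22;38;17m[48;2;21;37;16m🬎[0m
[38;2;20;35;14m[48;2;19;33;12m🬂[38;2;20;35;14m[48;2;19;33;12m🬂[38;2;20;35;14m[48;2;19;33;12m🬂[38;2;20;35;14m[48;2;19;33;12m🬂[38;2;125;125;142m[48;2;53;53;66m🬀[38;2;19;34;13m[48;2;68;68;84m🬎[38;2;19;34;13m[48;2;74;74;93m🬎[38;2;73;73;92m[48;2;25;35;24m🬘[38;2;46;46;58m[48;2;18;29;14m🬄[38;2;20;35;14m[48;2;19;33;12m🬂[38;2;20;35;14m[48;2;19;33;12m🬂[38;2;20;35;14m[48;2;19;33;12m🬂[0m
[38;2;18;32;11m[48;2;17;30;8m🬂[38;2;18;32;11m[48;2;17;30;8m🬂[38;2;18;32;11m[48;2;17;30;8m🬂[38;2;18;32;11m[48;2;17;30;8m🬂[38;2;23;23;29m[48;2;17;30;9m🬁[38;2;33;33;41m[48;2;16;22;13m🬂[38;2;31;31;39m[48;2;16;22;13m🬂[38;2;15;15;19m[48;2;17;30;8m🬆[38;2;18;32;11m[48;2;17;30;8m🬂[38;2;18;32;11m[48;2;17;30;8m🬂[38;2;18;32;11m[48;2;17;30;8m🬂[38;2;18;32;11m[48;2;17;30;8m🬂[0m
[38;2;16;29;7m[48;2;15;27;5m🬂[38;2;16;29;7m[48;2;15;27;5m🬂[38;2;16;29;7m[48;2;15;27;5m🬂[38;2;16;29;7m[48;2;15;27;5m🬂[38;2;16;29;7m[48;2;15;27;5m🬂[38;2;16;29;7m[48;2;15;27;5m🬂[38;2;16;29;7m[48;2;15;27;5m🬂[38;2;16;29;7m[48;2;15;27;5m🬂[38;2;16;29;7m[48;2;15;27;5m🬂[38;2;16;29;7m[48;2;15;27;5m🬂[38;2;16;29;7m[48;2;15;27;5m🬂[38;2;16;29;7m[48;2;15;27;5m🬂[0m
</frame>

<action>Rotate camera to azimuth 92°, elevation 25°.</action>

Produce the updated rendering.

<frame>
[38;2;27;46;26m[48;2;25;43;23m🬂[38;2;27;46;26m[48;2;25;43;23m🬂[38;2;27;46;26m[48;2;25;43;23m🬂[38;2;27;46;26m[48;2;25;43;23m🬂[38;2;27;46;26m[48;2;25;43;23m🬂[38;2;27;46;26m[48;2;25;43;23m🬂[38;2;27;46;26m[48;2;25;43;23m🬂[38;2;27;46;26m[48;2;25;43;23m🬂[38;2;27;46;26m[48;2;25;43;23m🬂[38;2;27;46;26m[48;2;25;43;23m🬂[38;2;27;46;26m[48;2;25;43;23m🬂[38;2;27;46;26m[48;2;25;43;23m🬂[0m
[38;2;24;41;21m[48;2;23;40;19m🬎[38;2;24;41;21m[48;2;23;40;19m🬎[38;2;24;41;21m[48;2;23;40;19m🬎[38;2;24;41;21m[48;2;23;40;19m🬎[38;2;24;41;21m[48;2;23;40;19m🬎[38;2;24;41;21m[48;2;23;40;19m🬎[38;2;24;41;21m[48;2;23;40;19m🬎[38;2;24;41;21m[48;2;23;40;19m🬎[38;2;24;41;21m[48;2;23;40;19m🬎[38;2;24;41;21m[48;2;23;40;19m🬎[38;2;24;41;21m[48;2;23;40;19m🬎[38;2;24;41;21m[48;2;23;40;19m🬎[0m
[38;2;22;38;17m[48;2;21;37;16m🬎[38;2;22;38;17m[48;2;21;37;16m🬎[38;2;22;38;17m[48;2;21;37;16m🬎[38;2;22;38;17m[48;2;21;37;16m🬎[38;2;23;36;21m[48;2;76;76;96m🬬[38;2;60;60;75m[48;2;19;29;18m🬇[38;2;59;59;74m[48;2;20;28;20m🬋[38;2;22;38;17m[48;2;75;75;94m🬎[38;2;46;46;58m[48;2;21;38;17m🬏[38;2;22;38;17m[48;2;21;37;16m🬎[38;2;22;38;17m[48;2;21;37;16m🬎[38;2;22;38;17m[48;2;21;37;16m🬎[0m
[38;2;20;35;14m[48;2;19;33;12m🬂[38;2;20;35;14m[48;2;19;33;12m🬂[38;2;20;35;14m[48;2;19;33;12m🬂[38;2;20;35;14m[48;2;19;33;12m🬂[38;2;64;64;79m[48;2;25;25;32m🬎[38;2;19;23;22m[48;2;53;53;66m🬰[38;2;47;47;59m[48;2;17;25;16m🬋[38;2;20;20;25m[48;2;72;72;91m🬺[38;2;38;38;47m[48;2;17;26;15m🬀[38;2;20;35;14m[48;2;19;33;12m🬂[38;2;20;35;14m[48;2;19;33;12m🬂[38;2;20;35;14m[48;2;19;33;12m🬂[0m
[38;2;18;32;11m[48;2;17;30;8m🬂[38;2;18;32;11m[48;2;17;30;8m🬂[38;2;18;32;11m[48;2;17;30;8m🬂[38;2;18;32;11m[48;2;17;30;8m🬂[38;2;18;32;11m[48;2;17;30;8m🬂[38;2;15;15;19m[48;2;17;30;8m🬂[38;2;15;15;19m[48;2;17;30;8m🬂[38;2;15;15;19m[48;2;17;30;9m🬀[38;2;18;32;11m[48;2;17;30;8m🬂[38;2;18;32;11m[48;2;17;30;8m🬂[38;2;18;32;11m[48;2;17;30;8m🬂[38;2;18;32;11m[48;2;17;30;8m🬂[0m
[38;2;16;29;7m[48;2;15;27;5m🬂[38;2;16;29;7m[48;2;15;27;5m🬂[38;2;16;29;7m[48;2;15;27;5m🬂[38;2;16;29;7m[48;2;15;27;5m🬂[38;2;16;29;7m[48;2;15;27;5m🬂[38;2;16;29;7m[48;2;15;27;5m🬂[38;2;16;29;7m[48;2;15;27;5m🬂[38;2;16;29;7m[48;2;15;27;5m🬂[38;2;16;29;7m[48;2;15;27;5m🬂[38;2;16;29;7m[48;2;15;27;5m🬂[38;2;16;29;7m[48;2;15;27;5m🬂[38;2;16;29;7m[48;2;15;27;5m🬂[0m
</frame>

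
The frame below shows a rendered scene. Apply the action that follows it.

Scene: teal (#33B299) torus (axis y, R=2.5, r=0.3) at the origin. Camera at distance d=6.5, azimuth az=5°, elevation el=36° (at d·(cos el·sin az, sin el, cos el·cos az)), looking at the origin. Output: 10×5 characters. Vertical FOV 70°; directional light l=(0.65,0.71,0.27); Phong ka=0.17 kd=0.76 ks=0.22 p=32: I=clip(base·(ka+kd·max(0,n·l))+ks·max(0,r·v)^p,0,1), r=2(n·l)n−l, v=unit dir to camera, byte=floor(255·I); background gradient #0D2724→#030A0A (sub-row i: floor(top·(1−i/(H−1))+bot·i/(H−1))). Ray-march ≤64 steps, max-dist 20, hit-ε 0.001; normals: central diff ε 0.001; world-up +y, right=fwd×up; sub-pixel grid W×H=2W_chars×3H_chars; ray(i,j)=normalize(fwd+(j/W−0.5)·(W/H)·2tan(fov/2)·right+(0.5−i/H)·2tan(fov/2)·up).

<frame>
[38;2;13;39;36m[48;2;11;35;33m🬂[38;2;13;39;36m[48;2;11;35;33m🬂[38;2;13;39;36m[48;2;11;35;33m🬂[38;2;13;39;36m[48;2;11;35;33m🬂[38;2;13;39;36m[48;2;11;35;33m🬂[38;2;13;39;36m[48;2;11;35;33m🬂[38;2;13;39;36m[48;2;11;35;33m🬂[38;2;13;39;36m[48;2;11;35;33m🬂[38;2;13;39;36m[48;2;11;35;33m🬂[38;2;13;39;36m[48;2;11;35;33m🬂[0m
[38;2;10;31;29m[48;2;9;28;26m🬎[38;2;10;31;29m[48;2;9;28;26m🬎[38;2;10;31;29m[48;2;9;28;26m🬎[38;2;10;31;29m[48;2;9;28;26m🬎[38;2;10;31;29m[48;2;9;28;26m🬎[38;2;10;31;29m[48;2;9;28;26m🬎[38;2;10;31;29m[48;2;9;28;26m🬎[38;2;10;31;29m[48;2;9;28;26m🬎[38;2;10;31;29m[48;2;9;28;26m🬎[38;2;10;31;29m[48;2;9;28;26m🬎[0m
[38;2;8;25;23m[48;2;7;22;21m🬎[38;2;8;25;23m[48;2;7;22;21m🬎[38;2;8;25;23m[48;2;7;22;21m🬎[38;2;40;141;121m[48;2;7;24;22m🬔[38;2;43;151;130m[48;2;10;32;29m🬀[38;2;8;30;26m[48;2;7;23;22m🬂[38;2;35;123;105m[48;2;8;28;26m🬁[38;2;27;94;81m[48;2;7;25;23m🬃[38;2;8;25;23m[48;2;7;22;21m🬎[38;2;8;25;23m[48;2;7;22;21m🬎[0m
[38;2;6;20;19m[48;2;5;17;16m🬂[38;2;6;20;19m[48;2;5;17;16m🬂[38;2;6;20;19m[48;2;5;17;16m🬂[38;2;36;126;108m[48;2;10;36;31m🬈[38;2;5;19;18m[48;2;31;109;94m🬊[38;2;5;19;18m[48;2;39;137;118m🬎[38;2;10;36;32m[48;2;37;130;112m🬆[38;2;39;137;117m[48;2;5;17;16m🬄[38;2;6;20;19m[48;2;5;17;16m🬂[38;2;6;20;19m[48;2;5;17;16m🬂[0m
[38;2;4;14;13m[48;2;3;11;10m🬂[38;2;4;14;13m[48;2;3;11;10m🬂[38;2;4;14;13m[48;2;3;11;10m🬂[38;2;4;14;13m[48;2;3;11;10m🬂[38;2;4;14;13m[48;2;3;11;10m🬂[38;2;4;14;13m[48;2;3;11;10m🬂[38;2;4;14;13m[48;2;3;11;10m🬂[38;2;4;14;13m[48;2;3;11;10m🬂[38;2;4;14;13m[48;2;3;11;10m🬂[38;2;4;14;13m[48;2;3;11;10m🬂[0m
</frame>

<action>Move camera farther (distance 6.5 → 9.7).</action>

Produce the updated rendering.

<frame>
[38;2;13;39;36m[48;2;11;35;33m🬂[38;2;13;39;36m[48;2;11;35;33m🬂[38;2;13;39;36m[48;2;11;35;33m🬂[38;2;13;39;36m[48;2;11;35;33m🬂[38;2;13;39;36m[48;2;11;35;33m🬂[38;2;13;39;36m[48;2;11;35;33m🬂[38;2;13;39;36m[48;2;11;35;33m🬂[38;2;13;39;36m[48;2;11;35;33m🬂[38;2;13;39;36m[48;2;11;35;33m🬂[38;2;13;39;36m[48;2;11;35;33m🬂[0m
[38;2;10;31;29m[48;2;9;28;26m🬎[38;2;10;31;29m[48;2;9;28;26m🬎[38;2;10;31;29m[48;2;9;28;26m🬎[38;2;10;31;29m[48;2;9;28;26m🬎[38;2;10;31;29m[48;2;9;28;26m🬎[38;2;10;31;29m[48;2;9;28;26m🬎[38;2;10;31;29m[48;2;9;28;26m🬎[38;2;10;31;29m[48;2;9;28;26m🬎[38;2;10;31;29m[48;2;9;28;26m🬎[38;2;10;31;29m[48;2;9;28;26m🬎[0m
[38;2;8;25;23m[48;2;7;22;21m🬎[38;2;8;25;23m[48;2;7;22;21m🬎[38;2;8;25;23m[48;2;7;22;21m🬎[38;2;7;24;23m[48;2;23;82;70m🬝[38;2;26;94;81m[48;2;7;23;22m🬅[38;2;36;130;111m[48;2;7;23;22m🬂[38;2;7;25;23m[48;2;46;161;138m🬝[38;2;8;25;23m[48;2;7;22;21m🬎[38;2;8;25;23m[48;2;7;22;21m🬎[38;2;8;25;23m[48;2;7;22;21m🬎[0m
[38;2;6;20;19m[48;2;5;17;16m🬂[38;2;6;20;19m[48;2;5;17;16m🬂[38;2;6;20;19m[48;2;5;17;16m🬂[38;2;6;20;19m[48;2;5;17;16m🬂[38;2;31;110;94m[48;2;5;17;16m🬀[38;2;6;20;19m[48;2;5;17;16m🬂[38;2;49;159;138m[48;2;5;17;16m🬀[38;2;6;20;19m[48;2;5;17;16m🬂[38;2;6;20;19m[48;2;5;17;16m🬂[38;2;6;20;19m[48;2;5;17;16m🬂[0m
[38;2;4;14;13m[48;2;3;11;10m🬂[38;2;4;14;13m[48;2;3;11;10m🬂[38;2;4;14;13m[48;2;3;11;10m🬂[38;2;4;14;13m[48;2;3;11;10m🬂[38;2;4;14;13m[48;2;3;11;10m🬂[38;2;4;14;13m[48;2;3;11;10m🬂[38;2;4;14;13m[48;2;3;11;10m🬂[38;2;4;14;13m[48;2;3;11;10m🬂[38;2;4;14;13m[48;2;3;11;10m🬂[38;2;4;14;13m[48;2;3;11;10m🬂[0m
</frame>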